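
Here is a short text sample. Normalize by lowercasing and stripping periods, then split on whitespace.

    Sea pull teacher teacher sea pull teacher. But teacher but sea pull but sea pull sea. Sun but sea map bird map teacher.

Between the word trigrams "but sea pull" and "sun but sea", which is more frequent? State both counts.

"but sea pull": 2 occurrences
"sun but sea": 1 occurrence

"but sea pull" (2 vs 1)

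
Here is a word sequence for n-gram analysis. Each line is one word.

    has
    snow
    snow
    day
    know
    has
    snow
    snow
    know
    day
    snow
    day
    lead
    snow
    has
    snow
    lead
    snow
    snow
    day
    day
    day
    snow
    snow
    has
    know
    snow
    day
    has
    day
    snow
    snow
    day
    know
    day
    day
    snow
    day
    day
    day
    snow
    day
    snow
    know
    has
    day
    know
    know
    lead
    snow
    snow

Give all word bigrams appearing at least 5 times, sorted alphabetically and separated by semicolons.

day day; day snow; snow day; snow snow

Bigram counts meeting the condition (at least 5 times):
  day day: 5
  day snow: 6
  snow day: 7
  snow snow: 6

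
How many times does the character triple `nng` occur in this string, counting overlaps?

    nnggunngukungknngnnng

4

Sliding a length-3 window over the 21 characters (19 positions):
  position 1–3: nng
  position 6–8: nng
  position 15–17: nng
  position 19–21: nng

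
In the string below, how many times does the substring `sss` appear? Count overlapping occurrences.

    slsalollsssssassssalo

5

Sliding a length-3 window over the 21 characters (19 positions):
  position 9–11: sss
  position 10–12: sss
  position 11–13: sss
  position 15–17: sss
  position 16–18: sss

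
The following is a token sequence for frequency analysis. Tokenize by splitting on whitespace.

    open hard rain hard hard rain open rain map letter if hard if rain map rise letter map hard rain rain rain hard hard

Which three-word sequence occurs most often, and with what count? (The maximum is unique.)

"rain hard hard", 2 times

Trigram frequencies (highest first):
  rain hard hard: 2
  open hard rain: 1
  hard rain hard: 1
  hard hard rain: 1
  hard rain open: 1
  rain open rain: 1
  … (15 more, each ≤ 1)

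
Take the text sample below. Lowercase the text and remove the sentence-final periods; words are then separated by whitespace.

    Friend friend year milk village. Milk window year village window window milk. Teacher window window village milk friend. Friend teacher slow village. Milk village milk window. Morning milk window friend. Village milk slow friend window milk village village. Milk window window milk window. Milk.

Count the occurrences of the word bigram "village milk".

6

Scanning the 43 overlapping bigram windows for "village milk":
  position 5–6: village milk
  position 16–17: village milk
  position 22–23: village milk
  position 24–25: village milk
  position 31–32: village milk
  position 38–39: village milk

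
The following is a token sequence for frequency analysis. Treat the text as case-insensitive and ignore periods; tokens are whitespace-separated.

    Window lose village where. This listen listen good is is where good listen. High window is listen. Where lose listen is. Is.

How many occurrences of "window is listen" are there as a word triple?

1

Scanning the 20 overlapping trigram windows for "window is listen":
  position 15–17: window is listen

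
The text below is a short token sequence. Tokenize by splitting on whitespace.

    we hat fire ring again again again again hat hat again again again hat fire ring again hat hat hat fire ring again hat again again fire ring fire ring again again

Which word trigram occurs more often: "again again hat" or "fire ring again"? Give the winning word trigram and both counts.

"again again hat": 2 occurrences
"fire ring again": 4 occurrences

"fire ring again" (4 vs 2)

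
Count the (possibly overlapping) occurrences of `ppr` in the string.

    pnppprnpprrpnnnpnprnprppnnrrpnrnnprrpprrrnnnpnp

3

Sliding a length-3 window over the 47 characters (45 positions):
  position 4–6: ppr
  position 8–10: ppr
  position 37–39: ppr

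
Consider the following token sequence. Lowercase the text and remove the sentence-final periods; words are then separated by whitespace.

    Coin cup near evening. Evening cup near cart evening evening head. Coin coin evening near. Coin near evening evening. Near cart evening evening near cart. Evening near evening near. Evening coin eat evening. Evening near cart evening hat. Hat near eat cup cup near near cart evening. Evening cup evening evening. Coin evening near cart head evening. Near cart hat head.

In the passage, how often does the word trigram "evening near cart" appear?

Scanning the 59 overlapping trigram windows for "evening near cart":
  position 19–21: evening near cart
  position 23–25: evening near cart
  position 34–36: evening near cart
  position 53–55: evening near cart
  position 57–59: evening near cart

5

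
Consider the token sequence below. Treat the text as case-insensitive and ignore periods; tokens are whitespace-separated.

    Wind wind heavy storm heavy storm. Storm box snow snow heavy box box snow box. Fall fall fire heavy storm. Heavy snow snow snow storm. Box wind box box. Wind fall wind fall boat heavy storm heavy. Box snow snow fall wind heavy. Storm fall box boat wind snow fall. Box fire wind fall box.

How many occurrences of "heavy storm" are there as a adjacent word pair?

Scanning the 54 overlapping bigram windows for "heavy storm":
  position 3–4: heavy storm
  position 5–6: heavy storm
  position 19–20: heavy storm
  position 35–36: heavy storm
  position 43–44: heavy storm

5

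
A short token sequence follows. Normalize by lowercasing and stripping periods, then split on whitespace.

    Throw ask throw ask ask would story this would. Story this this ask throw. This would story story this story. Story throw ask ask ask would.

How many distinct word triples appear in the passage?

20

26 tokens → 24 trigram windows in total.
Repeated trigrams (each contributes count−1 duplicates):
  ask ask would: 2
  this would story: 2
  throw ask ask: 2
  would story this: 2
4 duplicate windows → 24 − 4 = 20 distinct.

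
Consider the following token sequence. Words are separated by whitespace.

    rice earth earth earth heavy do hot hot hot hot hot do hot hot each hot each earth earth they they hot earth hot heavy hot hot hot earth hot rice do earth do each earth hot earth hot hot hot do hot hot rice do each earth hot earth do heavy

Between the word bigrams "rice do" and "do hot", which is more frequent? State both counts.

"rice do": 2 occurrences
"do hot": 3 occurrences

"do hot" (3 vs 2)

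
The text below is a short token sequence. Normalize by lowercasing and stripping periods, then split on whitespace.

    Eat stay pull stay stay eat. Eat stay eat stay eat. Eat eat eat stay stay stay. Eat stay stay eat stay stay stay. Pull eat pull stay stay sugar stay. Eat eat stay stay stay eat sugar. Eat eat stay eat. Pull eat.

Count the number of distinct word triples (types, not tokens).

44 tokens → 42 trigram windows in total.
Repeated trigrams (each contributes count−1 duplicates):
  eat eat stay: 4
  eat stay stay: 4
  stay stay eat: 4
  eat stay eat: 3
  stay eat eat: 3
  stay eat stay: 3
  stay stay stay: 3
  eat eat eat: 2
  … (1 more repeated)
19 duplicate windows → 42 − 19 = 23 distinct.

23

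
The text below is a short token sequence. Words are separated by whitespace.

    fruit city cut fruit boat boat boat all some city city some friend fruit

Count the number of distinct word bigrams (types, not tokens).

12

14 tokens → 13 bigram windows in total.
Repeated bigrams (each contributes count−1 duplicates):
  boat boat: 2
1 duplicate windows → 13 − 1 = 12 distinct.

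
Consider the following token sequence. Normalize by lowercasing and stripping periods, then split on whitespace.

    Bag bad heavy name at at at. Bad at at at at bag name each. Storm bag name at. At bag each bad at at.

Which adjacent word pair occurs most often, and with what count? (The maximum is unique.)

Bigram frequencies (highest first):
  at at: 7
  name at: 2
  bad at: 2
  at bag: 2
  bag name: 2
  bag bad: 1
  … (8 more, each ≤ 1)

"at at", 7 times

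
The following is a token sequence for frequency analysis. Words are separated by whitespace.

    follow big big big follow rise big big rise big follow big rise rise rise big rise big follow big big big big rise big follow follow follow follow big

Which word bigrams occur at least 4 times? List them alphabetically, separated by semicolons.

big big; big follow; big rise; follow big; rise big

Bigram counts meeting the condition (at least 4 times):
  big big: 6
  big follow: 4
  big rise: 4
  follow big: 4
  rise big: 5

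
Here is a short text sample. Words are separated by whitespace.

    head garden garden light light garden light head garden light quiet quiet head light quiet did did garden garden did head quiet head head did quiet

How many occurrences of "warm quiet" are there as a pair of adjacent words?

0

Scanning the 25 overlapping bigram windows for "warm quiet":
  (none found)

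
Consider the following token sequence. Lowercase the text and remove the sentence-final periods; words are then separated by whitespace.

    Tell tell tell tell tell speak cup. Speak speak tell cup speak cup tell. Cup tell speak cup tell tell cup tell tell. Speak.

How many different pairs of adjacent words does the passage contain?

8

24 tokens → 23 bigram windows in total.
Repeated bigrams (each contributes count−1 duplicates):
  tell tell: 6
  cup tell: 4
  speak cup: 3
  tell cup: 3
  tell speak: 3
  cup speak: 2
15 duplicate windows → 23 − 15 = 8 distinct.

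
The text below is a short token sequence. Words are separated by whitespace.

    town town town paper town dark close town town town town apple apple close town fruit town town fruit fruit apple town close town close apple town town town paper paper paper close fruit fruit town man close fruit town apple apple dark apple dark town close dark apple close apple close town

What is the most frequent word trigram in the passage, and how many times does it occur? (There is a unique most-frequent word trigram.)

"town town town", 4 times

Trigram frequencies (highest first):
  town town town: 4
  town town paper: 2
  town apple apple: 2
  apple close town: 2
  town paper town: 1
  paper town dark: 1
  … (39 more, each ≤ 1)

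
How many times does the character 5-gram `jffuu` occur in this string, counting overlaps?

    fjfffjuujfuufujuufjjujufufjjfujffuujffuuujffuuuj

3

Sliding a length-5 window over the 48 characters (44 positions):
  position 31–35: jffuu
  position 36–40: jffuu
  position 42–46: jffuu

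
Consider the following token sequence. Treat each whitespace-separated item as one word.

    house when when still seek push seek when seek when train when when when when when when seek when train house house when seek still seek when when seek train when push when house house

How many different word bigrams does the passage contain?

17

35 tokens → 34 bigram windows in total.
Repeated bigrams (each contributes count−1 duplicates):
  when when: 7
  seek when: 4
  when seek: 4
  house house: 2
  house when: 2
  still seek: 2
  train when: 2
  when train: 2
17 duplicate windows → 34 − 17 = 17 distinct.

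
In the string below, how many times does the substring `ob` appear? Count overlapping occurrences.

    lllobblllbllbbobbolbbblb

Sliding a length-2 window over the 24 characters (23 positions):
  position 4–5: ob
  position 15–16: ob

2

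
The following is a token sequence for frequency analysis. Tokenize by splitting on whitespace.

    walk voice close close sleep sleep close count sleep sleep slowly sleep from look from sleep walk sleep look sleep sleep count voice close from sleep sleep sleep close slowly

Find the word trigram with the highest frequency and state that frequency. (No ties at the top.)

Trigram frequencies (highest first):
  sleep sleep close: 2
  walk voice close: 1
  voice close close: 1
  close close sleep: 1
  close sleep sleep: 1
  sleep close count: 1
  … (21 more, each ≤ 1)

"sleep sleep close", 2 times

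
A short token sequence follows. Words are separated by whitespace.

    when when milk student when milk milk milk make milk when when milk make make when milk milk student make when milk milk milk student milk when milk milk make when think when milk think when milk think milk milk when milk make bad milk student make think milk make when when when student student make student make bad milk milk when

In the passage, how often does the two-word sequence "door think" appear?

Scanning the 61 overlapping bigram windows for "door think":
  (none found)

0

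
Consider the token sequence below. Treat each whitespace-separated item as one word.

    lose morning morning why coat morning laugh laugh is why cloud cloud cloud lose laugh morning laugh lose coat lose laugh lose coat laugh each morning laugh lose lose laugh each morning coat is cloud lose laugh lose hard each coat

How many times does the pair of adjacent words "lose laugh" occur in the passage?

Scanning the 40 overlapping bigram windows for "lose laugh":
  position 14–15: lose laugh
  position 20–21: lose laugh
  position 29–30: lose laugh
  position 36–37: lose laugh

4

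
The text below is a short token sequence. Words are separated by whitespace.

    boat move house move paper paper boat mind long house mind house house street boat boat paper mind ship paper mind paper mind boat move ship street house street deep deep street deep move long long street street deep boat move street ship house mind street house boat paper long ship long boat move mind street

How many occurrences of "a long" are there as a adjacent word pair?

0

Scanning the 55 overlapping bigram windows for "a long":
  (none found)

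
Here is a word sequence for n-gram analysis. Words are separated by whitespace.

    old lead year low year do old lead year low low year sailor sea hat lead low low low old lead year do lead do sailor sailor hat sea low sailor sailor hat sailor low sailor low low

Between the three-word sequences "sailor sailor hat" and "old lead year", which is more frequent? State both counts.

"old lead year" (3 vs 2)

"sailor sailor hat": 2 occurrences
"old lead year": 3 occurrences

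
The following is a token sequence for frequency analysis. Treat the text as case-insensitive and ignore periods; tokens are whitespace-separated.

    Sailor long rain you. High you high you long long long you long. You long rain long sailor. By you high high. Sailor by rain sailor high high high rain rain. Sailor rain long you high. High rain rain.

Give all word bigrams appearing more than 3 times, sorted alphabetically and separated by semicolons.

Bigram counts meeting the condition (more than 3 times):
  high high: 4
  you high: 4

high high; you high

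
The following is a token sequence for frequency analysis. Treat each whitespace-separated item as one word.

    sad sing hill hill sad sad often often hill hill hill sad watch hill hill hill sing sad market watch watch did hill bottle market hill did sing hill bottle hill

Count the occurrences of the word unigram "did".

2

Scanning the 31 tokens for "did":
  position 22: did
  position 27: did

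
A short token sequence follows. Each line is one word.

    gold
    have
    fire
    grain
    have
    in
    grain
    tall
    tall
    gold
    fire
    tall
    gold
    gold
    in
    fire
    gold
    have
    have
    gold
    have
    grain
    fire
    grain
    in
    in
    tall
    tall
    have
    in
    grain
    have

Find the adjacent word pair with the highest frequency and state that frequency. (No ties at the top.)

Bigram frequencies (highest first):
  gold have: 3
  fire grain: 2
  grain have: 2
  have in: 2
  in grain: 2
  tall tall: 2
  … (17 more, each ≤ 2)

"gold have", 3 times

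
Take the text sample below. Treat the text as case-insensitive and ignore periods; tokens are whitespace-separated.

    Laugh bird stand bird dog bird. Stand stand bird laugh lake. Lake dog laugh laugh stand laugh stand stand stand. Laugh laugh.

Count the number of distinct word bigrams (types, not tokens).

14

22 tokens → 21 bigram windows in total.
Repeated bigrams (each contributes count−1 duplicates):
  stand stand: 3
  bird stand: 2
  laugh laugh: 2
  laugh stand: 2
  stand bird: 2
  stand laugh: 2
7 duplicate windows → 21 − 7 = 14 distinct.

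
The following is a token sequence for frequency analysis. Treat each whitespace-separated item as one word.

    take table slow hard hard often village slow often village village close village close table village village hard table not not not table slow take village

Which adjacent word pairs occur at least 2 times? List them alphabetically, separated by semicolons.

not not; often village; table slow; village close; village village

Bigram counts meeting the condition (at least 2 times):
  not not: 2
  often village: 2
  table slow: 2
  village close: 2
  village village: 2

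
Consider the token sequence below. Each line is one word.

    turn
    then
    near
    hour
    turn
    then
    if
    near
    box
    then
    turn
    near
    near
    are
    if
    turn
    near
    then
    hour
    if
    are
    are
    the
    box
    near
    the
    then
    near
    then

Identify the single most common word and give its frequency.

Unigram frequencies (highest first):
  near: 7
  then: 6
  turn: 4
  if: 3
  are: 3
  hour: 2
  … (2 more, each ≤ 2)

"near", 7 times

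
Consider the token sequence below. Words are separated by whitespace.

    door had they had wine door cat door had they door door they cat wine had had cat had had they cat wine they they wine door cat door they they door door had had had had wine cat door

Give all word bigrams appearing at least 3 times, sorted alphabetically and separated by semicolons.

cat door; door had; had had; had they

Bigram counts meeting the condition (at least 3 times):
  cat door: 3
  door had: 3
  had had: 5
  had they: 3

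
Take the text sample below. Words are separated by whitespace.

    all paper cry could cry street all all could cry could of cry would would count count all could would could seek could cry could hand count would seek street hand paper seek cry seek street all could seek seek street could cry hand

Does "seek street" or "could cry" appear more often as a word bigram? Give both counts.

"seek street": 3 occurrences
"could cry": 4 occurrences

"could cry" (4 vs 3)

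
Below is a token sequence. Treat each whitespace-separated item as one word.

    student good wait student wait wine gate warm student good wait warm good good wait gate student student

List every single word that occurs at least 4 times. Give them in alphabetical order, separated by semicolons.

good; student; wait

Unigram counts meeting the condition (at least 4 times):
  good: 4
  student: 5
  wait: 4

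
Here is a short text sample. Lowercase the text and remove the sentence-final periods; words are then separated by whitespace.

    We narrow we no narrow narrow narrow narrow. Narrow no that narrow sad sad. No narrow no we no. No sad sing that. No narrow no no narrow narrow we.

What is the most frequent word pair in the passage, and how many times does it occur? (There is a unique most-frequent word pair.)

Bigram frequencies (highest first):
  narrow narrow: 5
  no narrow: 4
  narrow no: 3
  narrow we: 2
  we no: 2
  no no: 2
  … (11 more, each ≤ 1)

"narrow narrow", 5 times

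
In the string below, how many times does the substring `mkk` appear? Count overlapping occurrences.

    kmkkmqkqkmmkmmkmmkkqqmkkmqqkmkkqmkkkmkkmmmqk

Sliding a length-3 window over the 44 characters (42 positions):
  position 2–4: mkk
  position 17–19: mkk
  position 22–24: mkk
  position 29–31: mkk
  position 33–35: mkk
  position 37–39: mkk

6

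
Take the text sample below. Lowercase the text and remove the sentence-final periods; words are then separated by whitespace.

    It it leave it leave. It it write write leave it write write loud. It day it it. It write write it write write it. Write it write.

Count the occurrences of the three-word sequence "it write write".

4

Scanning the 26 overlapping trigram windows for "it write write":
  position 7–9: it write write
  position 11–13: it write write
  position 19–21: it write write
  position 22–24: it write write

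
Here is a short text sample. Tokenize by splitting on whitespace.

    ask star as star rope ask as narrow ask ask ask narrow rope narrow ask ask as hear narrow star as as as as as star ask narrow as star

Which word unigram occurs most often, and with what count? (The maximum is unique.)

Unigram frequencies (highest first):
  as: 9
  ask: 8
  star: 5
  narrow: 5
  rope: 2
  hear: 1

"as", 9 times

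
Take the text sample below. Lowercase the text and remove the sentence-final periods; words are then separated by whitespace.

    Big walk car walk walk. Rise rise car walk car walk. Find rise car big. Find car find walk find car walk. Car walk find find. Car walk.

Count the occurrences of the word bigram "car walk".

Scanning the 27 overlapping bigram windows for "car walk":
  position 3–4: car walk
  position 8–9: car walk
  position 10–11: car walk
  position 21–22: car walk
  position 23–24: car walk
  position 27–28: car walk

6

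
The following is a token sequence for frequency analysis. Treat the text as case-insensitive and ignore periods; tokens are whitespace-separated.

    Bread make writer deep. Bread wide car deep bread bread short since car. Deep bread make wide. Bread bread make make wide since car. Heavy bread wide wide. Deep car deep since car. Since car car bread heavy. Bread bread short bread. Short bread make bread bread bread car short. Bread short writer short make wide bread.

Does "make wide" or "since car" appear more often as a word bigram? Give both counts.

"make wide": 3 occurrences
"since car": 4 occurrences

"since car" (4 vs 3)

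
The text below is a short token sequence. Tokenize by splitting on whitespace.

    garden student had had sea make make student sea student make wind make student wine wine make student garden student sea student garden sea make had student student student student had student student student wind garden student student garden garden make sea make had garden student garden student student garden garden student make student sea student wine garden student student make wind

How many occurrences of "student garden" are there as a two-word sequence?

5

Scanning the 61 overlapping bigram windows for "student garden":
  position 18–19: student garden
  position 22–23: student garden
  position 38–39: student garden
  position 46–47: student garden
  position 49–50: student garden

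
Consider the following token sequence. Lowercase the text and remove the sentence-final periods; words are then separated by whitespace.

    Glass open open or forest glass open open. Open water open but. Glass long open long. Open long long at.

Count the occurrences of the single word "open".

Scanning the 20 tokens for "open":
  position 2: open
  position 3: open
  position 7: open
  position 8: open
  position 9: open
  position 11: open
  position 15: open
  position 17: open

8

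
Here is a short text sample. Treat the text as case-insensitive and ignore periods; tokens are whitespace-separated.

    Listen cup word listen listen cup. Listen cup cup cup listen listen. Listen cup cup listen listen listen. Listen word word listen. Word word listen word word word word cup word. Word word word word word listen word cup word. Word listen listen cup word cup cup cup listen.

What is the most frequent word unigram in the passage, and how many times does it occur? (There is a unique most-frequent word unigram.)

Unigram frequencies (highest first):
  word: 19
  listen: 17
  cup: 13

"word", 19 times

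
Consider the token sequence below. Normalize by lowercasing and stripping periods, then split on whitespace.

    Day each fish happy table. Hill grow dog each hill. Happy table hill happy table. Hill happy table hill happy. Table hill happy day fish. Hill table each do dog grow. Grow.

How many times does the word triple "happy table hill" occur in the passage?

Scanning the 30 overlapping trigram windows for "happy table hill":
  position 4–6: happy table hill
  position 11–13: happy table hill
  position 14–16: happy table hill
  position 17–19: happy table hill
  position 20–22: happy table hill

5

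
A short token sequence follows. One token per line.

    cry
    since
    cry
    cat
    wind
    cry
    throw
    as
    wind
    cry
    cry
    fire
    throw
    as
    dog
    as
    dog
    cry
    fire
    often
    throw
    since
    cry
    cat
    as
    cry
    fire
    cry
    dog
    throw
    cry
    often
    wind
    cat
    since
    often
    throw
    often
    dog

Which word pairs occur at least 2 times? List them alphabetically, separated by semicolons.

Bigram counts meeting the condition (at least 2 times):
  as dog: 2
  cry cat: 2
  cry fire: 3
  often throw: 2
  since cry: 2
  throw as: 2
  wind cry: 2

as dog; cry cat; cry fire; often throw; since cry; throw as; wind cry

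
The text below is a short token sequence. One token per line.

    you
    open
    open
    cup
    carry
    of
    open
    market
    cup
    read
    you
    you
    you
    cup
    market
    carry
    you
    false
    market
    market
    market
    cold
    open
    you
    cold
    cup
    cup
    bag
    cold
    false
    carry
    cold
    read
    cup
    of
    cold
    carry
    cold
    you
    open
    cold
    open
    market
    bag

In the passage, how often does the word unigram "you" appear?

7

Scanning the 44 tokens for "you":
  position 1: you
  position 11: you
  position 12: you
  position 13: you
  position 17: you
  position 24: you
  position 39: you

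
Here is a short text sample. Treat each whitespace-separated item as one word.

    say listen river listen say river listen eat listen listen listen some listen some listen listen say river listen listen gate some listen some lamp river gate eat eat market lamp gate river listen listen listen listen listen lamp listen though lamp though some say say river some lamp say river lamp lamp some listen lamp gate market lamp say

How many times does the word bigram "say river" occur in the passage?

4

Scanning the 59 overlapping bigram windows for "say river":
  position 5–6: say river
  position 17–18: say river
  position 46–47: say river
  position 50–51: say river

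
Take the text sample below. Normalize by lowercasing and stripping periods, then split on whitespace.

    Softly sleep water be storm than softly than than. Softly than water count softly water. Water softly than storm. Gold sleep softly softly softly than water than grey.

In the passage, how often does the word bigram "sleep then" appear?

Scanning the 27 overlapping bigram windows for "sleep then":
  (none found)

0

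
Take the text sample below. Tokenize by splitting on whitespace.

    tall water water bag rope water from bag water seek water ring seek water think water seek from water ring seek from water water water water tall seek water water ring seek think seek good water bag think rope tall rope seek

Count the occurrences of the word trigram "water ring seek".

Scanning the 40 overlapping trigram windows for "water ring seek":
  position 11–13: water ring seek
  position 19–21: water ring seek
  position 30–32: water ring seek

3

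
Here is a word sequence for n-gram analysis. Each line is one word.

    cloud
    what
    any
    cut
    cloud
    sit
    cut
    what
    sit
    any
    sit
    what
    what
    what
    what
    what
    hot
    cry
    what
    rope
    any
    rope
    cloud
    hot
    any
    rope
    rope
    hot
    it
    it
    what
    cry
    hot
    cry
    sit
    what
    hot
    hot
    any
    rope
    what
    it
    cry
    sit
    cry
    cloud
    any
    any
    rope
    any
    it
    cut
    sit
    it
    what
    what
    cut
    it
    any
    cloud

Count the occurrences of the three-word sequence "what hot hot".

Scanning the 58 overlapping trigram windows for "what hot hot":
  position 36–38: what hot hot

1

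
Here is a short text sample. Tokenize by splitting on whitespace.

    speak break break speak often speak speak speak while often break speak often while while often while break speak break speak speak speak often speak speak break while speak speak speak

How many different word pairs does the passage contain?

31 tokens → 30 bigram windows in total.
Repeated bigrams (each contributes count−1 duplicates):
  speak speak: 7
  break speak: 4
  speak break: 3
  speak often: 3
  often speak: 2
  often while: 2
  while often: 2
16 duplicate windows → 30 − 16 = 14 distinct.

14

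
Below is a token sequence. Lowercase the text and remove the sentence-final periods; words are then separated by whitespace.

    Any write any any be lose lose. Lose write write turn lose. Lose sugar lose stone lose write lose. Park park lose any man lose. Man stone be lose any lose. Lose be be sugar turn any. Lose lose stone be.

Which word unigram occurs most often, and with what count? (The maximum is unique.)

Unigram frequencies (highest first):
  lose: 15
  any: 6
  be: 5
  write: 4
  stone: 3
  turn: 2
  … (3 more, each ≤ 2)

"lose", 15 times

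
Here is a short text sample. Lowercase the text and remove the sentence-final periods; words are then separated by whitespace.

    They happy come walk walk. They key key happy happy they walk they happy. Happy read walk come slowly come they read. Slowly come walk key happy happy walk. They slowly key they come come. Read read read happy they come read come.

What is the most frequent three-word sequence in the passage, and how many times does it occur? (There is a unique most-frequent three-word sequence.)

Trigram frequencies (highest first):
  key happy happy: 2
  they happy come: 1
  happy come walk: 1
  come walk walk: 1
  walk walk they: 1
  walk they key: 1
  … (34 more, each ≤ 1)

"key happy happy", 2 times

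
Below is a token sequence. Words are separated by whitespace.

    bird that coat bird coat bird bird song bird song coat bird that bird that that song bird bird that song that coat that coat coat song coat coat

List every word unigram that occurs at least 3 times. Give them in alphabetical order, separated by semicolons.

Unigram counts meeting the condition (at least 3 times):
  bird: 9
  coat: 8
  song: 5
  that: 7

bird; coat; song; that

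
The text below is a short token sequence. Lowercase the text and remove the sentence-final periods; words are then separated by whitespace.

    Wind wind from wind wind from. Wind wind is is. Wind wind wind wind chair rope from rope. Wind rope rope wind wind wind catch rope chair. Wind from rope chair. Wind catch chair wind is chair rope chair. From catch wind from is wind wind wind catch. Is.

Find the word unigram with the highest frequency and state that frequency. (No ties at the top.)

Unigram frequencies (highest first):
  wind: 21
  rope: 7
  from: 6
  chair: 6
  is: 5
  catch: 4

"wind", 21 times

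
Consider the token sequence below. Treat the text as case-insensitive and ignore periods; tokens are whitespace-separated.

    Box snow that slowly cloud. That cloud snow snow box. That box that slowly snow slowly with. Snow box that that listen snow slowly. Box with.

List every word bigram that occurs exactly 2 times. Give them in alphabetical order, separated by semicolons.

snow box; snow slowly; that slowly

Bigram counts meeting the condition (exactly 2 times):
  snow box: 2
  snow slowly: 2
  that slowly: 2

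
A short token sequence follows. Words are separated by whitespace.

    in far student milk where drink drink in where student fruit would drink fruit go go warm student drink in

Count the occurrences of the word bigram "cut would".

0

Scanning the 19 overlapping bigram windows for "cut would":
  (none found)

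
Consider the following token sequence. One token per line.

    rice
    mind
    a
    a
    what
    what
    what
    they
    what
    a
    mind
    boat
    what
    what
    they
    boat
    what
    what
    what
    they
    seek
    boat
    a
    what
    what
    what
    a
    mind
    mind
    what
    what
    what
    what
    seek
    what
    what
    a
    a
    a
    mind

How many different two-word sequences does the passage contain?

19

40 tokens → 39 bigram windows in total.
Repeated bigrams (each contributes count−1 duplicates):
  what what: 11
  a a: 3
  a mind: 3
  what a: 3
  what they: 3
  a what: 2
  boat what: 2
20 duplicate windows → 39 − 20 = 19 distinct.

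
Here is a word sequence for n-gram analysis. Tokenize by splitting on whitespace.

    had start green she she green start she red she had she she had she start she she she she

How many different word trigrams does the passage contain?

20 tokens → 18 trigram windows in total.
Repeated trigrams (each contributes count−1 duplicates):
  she had she: 2
  she she she: 2
2 duplicate windows → 18 − 2 = 16 distinct.

16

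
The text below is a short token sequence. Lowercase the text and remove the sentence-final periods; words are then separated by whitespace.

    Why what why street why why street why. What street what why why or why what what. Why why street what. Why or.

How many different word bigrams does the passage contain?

10

23 tokens → 22 bigram windows in total.
Repeated bigrams (each contributes count−1 duplicates):
  what why: 4
  why street: 3
  why what: 3
  why why: 3
  street what: 2
  street why: 2
  why or: 2
12 duplicate windows → 22 − 12 = 10 distinct.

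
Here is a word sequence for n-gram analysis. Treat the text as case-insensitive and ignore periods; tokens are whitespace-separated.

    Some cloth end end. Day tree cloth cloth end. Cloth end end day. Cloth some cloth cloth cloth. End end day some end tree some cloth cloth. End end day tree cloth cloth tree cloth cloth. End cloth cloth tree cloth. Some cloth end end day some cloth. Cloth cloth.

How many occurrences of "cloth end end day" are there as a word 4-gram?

Scanning the 47 overlapping 4-gram windows for "cloth end end day":
  position 2–5: cloth end end day
  position 10–13: cloth end end day
  position 18–21: cloth end end day
  position 27–30: cloth end end day
  position 43–46: cloth end end day

5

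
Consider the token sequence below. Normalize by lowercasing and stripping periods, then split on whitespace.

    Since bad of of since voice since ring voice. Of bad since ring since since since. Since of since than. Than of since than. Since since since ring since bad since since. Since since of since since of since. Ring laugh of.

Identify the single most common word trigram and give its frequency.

Trigram frequencies (highest first):
  since since since: 5
  since since of: 3
  since of since: 3
  since ring since: 2
  of since than: 2
  since bad of: 1
  … (24 more, each ≤ 1)

"since since since", 5 times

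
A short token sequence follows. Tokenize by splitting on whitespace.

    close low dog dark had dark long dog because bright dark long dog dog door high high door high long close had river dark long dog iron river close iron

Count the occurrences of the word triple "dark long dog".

Scanning the 28 overlapping trigram windows for "dark long dog":
  position 6–8: dark long dog
  position 11–13: dark long dog
  position 24–26: dark long dog

3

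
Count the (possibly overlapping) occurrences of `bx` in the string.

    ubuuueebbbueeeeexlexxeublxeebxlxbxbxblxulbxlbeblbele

Sliding a length-2 window over the 52 characters (51 positions):
  position 29–30: bx
  position 33–34: bx
  position 35–36: bx
  position 42–43: bx

4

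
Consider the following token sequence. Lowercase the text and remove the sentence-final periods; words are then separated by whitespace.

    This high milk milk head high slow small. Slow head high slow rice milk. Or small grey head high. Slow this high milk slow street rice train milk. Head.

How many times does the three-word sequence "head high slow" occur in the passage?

3

Scanning the 27 overlapping trigram windows for "head high slow":
  position 5–7: head high slow
  position 10–12: head high slow
  position 18–20: head high slow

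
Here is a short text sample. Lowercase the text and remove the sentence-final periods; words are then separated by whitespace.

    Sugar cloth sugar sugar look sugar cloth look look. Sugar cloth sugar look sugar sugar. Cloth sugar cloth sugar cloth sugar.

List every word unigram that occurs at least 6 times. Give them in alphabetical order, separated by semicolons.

Unigram counts meeting the condition (at least 6 times):
  cloth: 6
  sugar: 11

cloth; sugar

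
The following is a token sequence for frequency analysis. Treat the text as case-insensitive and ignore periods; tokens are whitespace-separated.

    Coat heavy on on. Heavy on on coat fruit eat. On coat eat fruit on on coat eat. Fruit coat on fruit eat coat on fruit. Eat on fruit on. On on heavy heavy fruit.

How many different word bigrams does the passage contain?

17

35 tokens → 34 bigram windows in total.
Repeated bigrams (each contributes count−1 duplicates):
  on on: 5
  fruit eat: 3
  on coat: 3
  on fruit: 3
  coat eat: 2
  coat on: 2
  eat fruit: 2
  eat on: 2
  … (3 more repeated)
17 duplicate windows → 34 − 17 = 17 distinct.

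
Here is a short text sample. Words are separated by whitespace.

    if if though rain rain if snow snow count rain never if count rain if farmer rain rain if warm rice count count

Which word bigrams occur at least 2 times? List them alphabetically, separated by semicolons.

Bigram counts meeting the condition (at least 2 times):
  count rain: 2
  rain if: 3
  rain rain: 2

count rain; rain if; rain rain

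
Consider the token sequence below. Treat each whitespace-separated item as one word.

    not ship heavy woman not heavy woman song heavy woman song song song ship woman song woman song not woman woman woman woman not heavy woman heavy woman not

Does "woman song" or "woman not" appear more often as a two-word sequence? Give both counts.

"woman song": 4 occurrences
"woman not": 3 occurrences

"woman song" (4 vs 3)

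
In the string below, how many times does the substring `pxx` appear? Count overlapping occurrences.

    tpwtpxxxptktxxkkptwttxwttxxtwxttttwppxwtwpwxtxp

1

Sliding a length-3 window over the 47 characters (45 positions):
  position 5–7: pxx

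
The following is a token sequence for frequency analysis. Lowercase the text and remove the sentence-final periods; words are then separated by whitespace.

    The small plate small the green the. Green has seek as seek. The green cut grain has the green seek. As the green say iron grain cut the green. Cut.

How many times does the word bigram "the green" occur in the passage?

Scanning the 29 overlapping bigram windows for "the green":
  position 5–6: the green
  position 7–8: the green
  position 13–14: the green
  position 18–19: the green
  position 22–23: the green
  position 28–29: the green

6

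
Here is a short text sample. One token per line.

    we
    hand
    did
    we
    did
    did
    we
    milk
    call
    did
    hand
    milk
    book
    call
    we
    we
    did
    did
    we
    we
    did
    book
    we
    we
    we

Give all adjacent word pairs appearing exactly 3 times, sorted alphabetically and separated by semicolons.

Bigram counts meeting the condition (exactly 3 times):
  did we: 3
  we did: 3

did we; we did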